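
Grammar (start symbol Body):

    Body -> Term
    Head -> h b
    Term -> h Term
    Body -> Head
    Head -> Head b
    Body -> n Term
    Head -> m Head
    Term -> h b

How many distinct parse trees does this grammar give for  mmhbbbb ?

Parse trees for mmhbbbb (showing first 6 of 10):
  [Body [Head [Head [Head [Head m [Head m [Head h b]]] b] b] b]]
  [Body [Head [Head [Head m [Head [Head m [Head h b]] b]] b] b]]
  [Body [Head [Head [Head m [Head m [Head [Head h b] b]]] b] b]]
  [Body [Head [Head m [Head [Head [Head m [Head h b]] b] b]] b]]
  [Body [Head [Head m [Head [Head m [Head [Head h b] b]] b]] b]]
  [Body [Head [Head m [Head m [Head [Head [Head h b] b] b]]] b]]

10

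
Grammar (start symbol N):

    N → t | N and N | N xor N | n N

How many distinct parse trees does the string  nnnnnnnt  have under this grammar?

1

Parse trees for nnnnnnnt:
  [N n [N n [N n [N n [N n [N n [N n [N t]]]]]]]]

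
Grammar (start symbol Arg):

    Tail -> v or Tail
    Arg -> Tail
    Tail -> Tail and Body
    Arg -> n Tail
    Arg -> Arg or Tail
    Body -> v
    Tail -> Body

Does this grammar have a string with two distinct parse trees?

Witness: v or v

Derivation 1: Arg ⇒ Tail ⇒ v or Tail ⇒ v or Body ⇒ v or v
Derivation 2: Arg ⇒ Arg or Tail ⇒ Tail or Tail ⇒ Body or Tail ⇒ v or Tail ⇒ v or Body ⇒ v or v

Two distinct leftmost derivations for the same string.

Ambiguous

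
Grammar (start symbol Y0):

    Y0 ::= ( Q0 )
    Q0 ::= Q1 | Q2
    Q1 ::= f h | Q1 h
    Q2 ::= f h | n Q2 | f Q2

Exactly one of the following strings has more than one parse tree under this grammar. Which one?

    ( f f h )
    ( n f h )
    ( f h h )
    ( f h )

( f f h ): 1 tree
( n f h ): 1 tree
( f h h ): 1 tree
( f h ): 2 trees

( f h )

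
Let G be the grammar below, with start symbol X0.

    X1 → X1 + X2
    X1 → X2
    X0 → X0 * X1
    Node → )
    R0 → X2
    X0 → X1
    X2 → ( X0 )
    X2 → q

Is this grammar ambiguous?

(Node, R0 are unreachable from X0, so their rules don't affect L(X0).) X0 → X0 * X1 | X1  ;  X1 → X1 + X2 | X2  — a left-associative chain with X2 at the bottom. Each string factors uniquely by precedence.

Unambiguous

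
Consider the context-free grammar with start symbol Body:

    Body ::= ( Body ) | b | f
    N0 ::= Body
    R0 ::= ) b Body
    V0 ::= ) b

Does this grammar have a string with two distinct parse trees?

Only Body is reachable from Body; ignoring the rest: L(Body) is { openⁿ atom closeⁿ : n ≥ 0 }. The bracket depth fixes n, and the derivation is forced at every step.

Unambiguous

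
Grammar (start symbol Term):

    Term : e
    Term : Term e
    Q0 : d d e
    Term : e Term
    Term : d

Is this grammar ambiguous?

Witness: e e

Derivation 1: Term ⇒ Term e ⇒ e e
Derivation 2: Term ⇒ e Term ⇒ e e

Two distinct leftmost derivations for the same string.

Ambiguous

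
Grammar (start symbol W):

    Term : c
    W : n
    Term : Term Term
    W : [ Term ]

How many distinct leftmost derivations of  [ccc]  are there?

2

Parse trees for [ccc]:
  [W [ [Term [Term c] [Term [Term c] [Term c]]] ]]
  [W [ [Term [Term [Term c] [Term c]] [Term c]] ]]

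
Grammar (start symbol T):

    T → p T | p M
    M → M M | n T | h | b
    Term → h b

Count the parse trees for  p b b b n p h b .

Parse trees for p b b b n p h b (showing first 6 of 19):
  [T p [M [M b] [M [M b] [M [M b] [M [M n [T p [M h]]] [M b]]]]]]
  [T p [M [M b] [M [M b] [M [M b] [M n [T p [M [M h] [M b]]]]]]]]
  [T p [M [M b] [M [M b] [M [M [M b] [M n [T p [M h]]]] [M b]]]]]
  [T p [M [M b] [M [M [M b] [M b]] [M [M n [T p [M h]]] [M b]]]]]
  [T p [M [M b] [M [M [M b] [M b]] [M n [T p [M [M h] [M b]]]]]]]
  [T p [M [M b] [M [M [M b] [M [M b] [M n [T p [M h]]]]] [M b]]]]

19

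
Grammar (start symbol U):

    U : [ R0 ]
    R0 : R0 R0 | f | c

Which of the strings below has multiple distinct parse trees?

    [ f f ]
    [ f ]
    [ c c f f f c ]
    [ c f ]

[ c c f f f c ]

[ f f ]: 1 tree
[ f ]: 1 tree
[ c c f f f c ]: 42 trees
[ c f ]: 1 tree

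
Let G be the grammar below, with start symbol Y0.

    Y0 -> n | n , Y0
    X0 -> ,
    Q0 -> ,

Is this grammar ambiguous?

Unambiguous

Only Y0 is reachable from Y0; ignoring the rest: Right-recursive list with a separator: after each atom, whether the separator follows determines the rule. One parse per string.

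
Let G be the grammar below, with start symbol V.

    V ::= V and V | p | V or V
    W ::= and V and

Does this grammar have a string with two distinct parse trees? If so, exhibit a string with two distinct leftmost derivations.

Witness: p and p and p

Derivation 1: V ⇒ V and V ⇒ V and V and V ⇒ p and V and V ⇒ p and p and V ⇒ p and p and p
Derivation 2: V ⇒ V and V ⇒ p and V ⇒ p and V and V ⇒ p and p and V ⇒ p and p and p

Two distinct leftmost derivations for the same string.

Ambiguous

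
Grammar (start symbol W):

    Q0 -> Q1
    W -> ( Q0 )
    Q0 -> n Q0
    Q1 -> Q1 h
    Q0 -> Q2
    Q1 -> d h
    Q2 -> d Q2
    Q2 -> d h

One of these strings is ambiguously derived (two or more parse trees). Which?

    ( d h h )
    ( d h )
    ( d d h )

( d h )

( d h h ): 1 tree
( d h ): 2 trees
( d d h ): 1 tree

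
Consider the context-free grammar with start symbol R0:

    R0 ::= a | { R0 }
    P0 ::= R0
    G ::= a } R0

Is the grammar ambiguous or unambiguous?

Unambiguous

Only R0 is reachable from R0; ignoring the rest: L(R0) is { openⁿ atom closeⁿ : n ≥ 0 }. The bracket depth fixes n, and the derivation is forced at every step.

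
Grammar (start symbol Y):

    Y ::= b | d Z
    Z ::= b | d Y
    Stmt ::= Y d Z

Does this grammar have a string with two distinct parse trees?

Only Y, Z are reachable from Y; ignoring the rest: Each reachable nonterminal has at most one production per leading terminal, and all productions are right-linear; the derivation is determined token-by-token.

Unambiguous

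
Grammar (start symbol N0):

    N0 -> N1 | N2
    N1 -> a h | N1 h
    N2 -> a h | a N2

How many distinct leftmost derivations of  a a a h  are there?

1

Parse trees for a a a h:
  [N0 [N2 a [N2 a [N2 a h]]]]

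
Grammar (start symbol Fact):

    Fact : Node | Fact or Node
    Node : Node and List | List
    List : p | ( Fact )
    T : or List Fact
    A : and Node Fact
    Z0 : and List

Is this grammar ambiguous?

(T, A, Z0 are unreachable from Fact, so their rules don't affect L(Fact).) This is a standard precedence ladder (Fact over Node over List), with each level left-recursive on its own operator ('or' at Fact, 'and' at Node). That structure is LR(1), hence unambiguous.

Unambiguous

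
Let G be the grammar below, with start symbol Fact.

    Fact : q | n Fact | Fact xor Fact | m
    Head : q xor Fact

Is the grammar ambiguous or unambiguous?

Witness: n m xor m

Derivation 1: Fact ⇒ n Fact ⇒ n Fact xor Fact ⇒ n m xor Fact ⇒ n m xor m
Derivation 2: Fact ⇒ Fact xor Fact ⇒ n Fact xor Fact ⇒ n m xor Fact ⇒ n m xor m

Two distinct leftmost derivations for the same string.

Ambiguous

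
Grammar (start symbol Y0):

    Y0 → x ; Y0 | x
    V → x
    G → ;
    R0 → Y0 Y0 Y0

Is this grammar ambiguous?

Only Y0 is reachable from Y0; ignoring the rest: Right-recursive list with a separator: after each atom, whether the separator follows determines the rule. One parse per string.

Unambiguous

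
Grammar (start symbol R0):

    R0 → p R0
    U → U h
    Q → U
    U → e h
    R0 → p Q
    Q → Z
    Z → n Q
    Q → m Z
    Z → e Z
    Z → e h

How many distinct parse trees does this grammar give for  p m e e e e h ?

Parse trees for p m e e e e h:
  [R0 p [Q m [Z e [Z e [Z e [Z e h]]]]]]

1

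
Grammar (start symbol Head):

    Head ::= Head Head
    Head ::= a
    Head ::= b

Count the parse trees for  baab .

Parse trees for baab:
  [Head [Head b] [Head [Head a] [Head [Head a] [Head b]]]]
  [Head [Head b] [Head [Head [Head a] [Head a]] [Head b]]]
  [Head [Head [Head b] [Head a]] [Head [Head a] [Head b]]]
  [Head [Head [Head b] [Head [Head a] [Head a]]] [Head b]]
  [Head [Head [Head [Head b] [Head a]] [Head a]] [Head b]]

5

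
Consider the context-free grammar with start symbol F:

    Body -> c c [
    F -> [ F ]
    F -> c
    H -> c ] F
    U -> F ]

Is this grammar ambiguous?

(H, Body, U are unreachable from F, so their rules don't affect L(F).) L(F) is { openⁿ atom closeⁿ : n ≥ 0 }. The bracket depth fixes n, and the derivation is forced at every step.

Unambiguous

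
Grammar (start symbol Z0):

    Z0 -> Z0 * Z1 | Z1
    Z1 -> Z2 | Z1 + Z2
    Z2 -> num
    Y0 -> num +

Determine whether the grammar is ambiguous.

Only Z0, Z1, Z2 are reachable from Z0; ignoring the rest: This is a standard precedence ladder (Z0 over Z1 over Z2), with each level left-recursive on its own operator ('*' at Z0, '+' at Z1). That structure is LR(1), hence unambiguous.

Unambiguous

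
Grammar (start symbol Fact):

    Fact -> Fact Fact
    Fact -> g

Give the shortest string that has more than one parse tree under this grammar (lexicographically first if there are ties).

g g g

length 1: no string has ≥2 trees
length 2: no string has ≥2 trees
length 3: g g g has 2 parse trees

Two derivations of g g g:
  Fact ⇒ Fact Fact ⇒ Fact Fact Fact ⇒ g Fact Fact ⇒ g g Fact ⇒ g g g
  Fact ⇒ Fact Fact ⇒ g Fact ⇒ g Fact Fact ⇒ g g Fact ⇒ g g g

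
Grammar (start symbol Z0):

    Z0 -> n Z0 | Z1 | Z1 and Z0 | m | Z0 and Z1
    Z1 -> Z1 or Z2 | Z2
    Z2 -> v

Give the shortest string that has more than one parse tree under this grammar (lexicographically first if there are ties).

length 1: no string has ≥2 trees
length 2: no string has ≥2 trees
length 3: v and v has 2 parse trees

Two derivations of v and v:
  Z0 ⇒ Z1 and Z0 ⇒ Z2 and Z0 ⇒ v and Z0 ⇒ v and Z1 ⇒ v and Z2 ⇒ v and v
  Z0 ⇒ Z0 and Z1 ⇒ Z1 and Z1 ⇒ Z2 and Z1 ⇒ v and Z1 ⇒ v and Z2 ⇒ v and v

v and v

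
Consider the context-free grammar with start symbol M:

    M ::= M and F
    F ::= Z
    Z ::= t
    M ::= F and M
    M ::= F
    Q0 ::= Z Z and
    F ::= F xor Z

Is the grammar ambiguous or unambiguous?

Witness: t and t

Derivation 1: M ⇒ M and F ⇒ F and F ⇒ Z and F ⇒ t and F ⇒ t and Z ⇒ t and t
Derivation 2: M ⇒ F and M ⇒ Z and M ⇒ t and M ⇒ t and F ⇒ t and Z ⇒ t and t

Two distinct leftmost derivations for the same string.

Ambiguous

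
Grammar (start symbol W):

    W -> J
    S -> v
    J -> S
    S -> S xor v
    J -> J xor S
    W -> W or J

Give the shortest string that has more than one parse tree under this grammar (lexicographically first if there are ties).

length 1: no string has ≥2 trees
length 3: v xor v has 2 parse trees

Two derivations of v xor v:
  W ⇒ J ⇒ S ⇒ S xor v ⇒ v xor v
  W ⇒ J ⇒ J xor S ⇒ S xor S ⇒ v xor S ⇒ v xor v

v xor v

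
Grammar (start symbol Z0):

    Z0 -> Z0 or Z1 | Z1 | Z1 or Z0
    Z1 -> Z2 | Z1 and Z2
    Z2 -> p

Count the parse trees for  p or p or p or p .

8

Parse trees for p or p or p or p:
  [Z0 [Z0 [Z0 [Z0 [Z1 [Z2 p]]] or [Z1 [Z2 p]]] or [Z1 [Z2 p]]] or [Z1 [Z2 p]]]
  [Z0 [Z0 [Z0 [Z1 [Z2 p]] or [Z0 [Z1 [Z2 p]]]] or [Z1 [Z2 p]]] or [Z1 [Z2 p]]]
  [Z0 [Z0 [Z1 [Z2 p]] or [Z0 [Z0 [Z1 [Z2 p]]] or [Z1 [Z2 p]]]] or [Z1 [Z2 p]]]
  [Z0 [Z0 [Z1 [Z2 p]] or [Z0 [Z1 [Z2 p]] or [Z0 [Z1 [Z2 p]]]]] or [Z1 [Z2 p]]]
  [Z0 [Z1 [Z2 p]] or [Z0 [Z0 [Z0 [Z1 [Z2 p]]] or [Z1 [Z2 p]]] or [Z1 [Z2 p]]]]
  [Z0 [Z1 [Z2 p]] or [Z0 [Z0 [Z1 [Z2 p]] or [Z0 [Z1 [Z2 p]]]] or [Z1 [Z2 p]]]]
  [Z0 [Z1 [Z2 p]] or [Z0 [Z1 [Z2 p]] or [Z0 [Z0 [Z1 [Z2 p]]] or [Z1 [Z2 p]]]]]
  [Z0 [Z1 [Z2 p]] or [Z0 [Z1 [Z2 p]] or [Z0 [Z1 [Z2 p]] or [Z0 [Z1 [Z2 p]]]]]]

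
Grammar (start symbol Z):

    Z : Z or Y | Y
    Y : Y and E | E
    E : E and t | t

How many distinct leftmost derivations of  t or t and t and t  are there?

4

Parse trees for t or t and t and t:
  [Z [Z [Y [E t]]] or [Y [Y [E t]] and [E [E t] and t]]]
  [Z [Z [Y [E t]]] or [Y [Y [Y [E t]] and [E t]] and [E t]]]
  [Z [Z [Y [E t]]] or [Y [Y [E [E t] and t]] and [E t]]]
  [Z [Z [Y [E t]]] or [Y [E [E [E t] and t] and t]]]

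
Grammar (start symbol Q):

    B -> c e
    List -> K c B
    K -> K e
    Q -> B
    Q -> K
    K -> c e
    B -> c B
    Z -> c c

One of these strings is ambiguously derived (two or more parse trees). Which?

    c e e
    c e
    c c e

c e

c e e: 1 tree
c e: 2 trees
c c e: 1 tree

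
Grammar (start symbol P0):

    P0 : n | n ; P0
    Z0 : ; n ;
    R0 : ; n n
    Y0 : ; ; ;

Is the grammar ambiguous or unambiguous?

(Z0, R0, Y0 are unreachable from P0, so their rules don't affect L(P0).) The reachable grammar is A → atom sep A | atom. Each atom is followed by either the separator (recurse) or end-of-string (stop) — no choice point.

Unambiguous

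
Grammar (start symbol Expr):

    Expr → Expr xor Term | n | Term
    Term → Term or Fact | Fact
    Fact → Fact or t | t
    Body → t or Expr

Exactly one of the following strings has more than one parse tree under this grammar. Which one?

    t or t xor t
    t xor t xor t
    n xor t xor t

t or t xor t

t or t xor t: 2 trees
t xor t xor t: 1 tree
n xor t xor t: 1 tree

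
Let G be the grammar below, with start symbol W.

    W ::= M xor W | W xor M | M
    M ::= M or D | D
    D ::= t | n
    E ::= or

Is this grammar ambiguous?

Ambiguous

Witness: n xor n

Derivation 1: W ⇒ M xor W ⇒ D xor W ⇒ n xor W ⇒ n xor M ⇒ n xor D ⇒ n xor n
Derivation 2: W ⇒ W xor M ⇒ M xor M ⇒ D xor M ⇒ n xor M ⇒ n xor D ⇒ n xor n

Two distinct leftmost derivations for the same string.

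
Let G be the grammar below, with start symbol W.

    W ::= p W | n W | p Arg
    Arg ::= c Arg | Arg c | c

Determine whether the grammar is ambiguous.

Ambiguous

Witness: p c c

Derivation 1: W ⇒ p Arg ⇒ p c Arg ⇒ p c c
Derivation 2: W ⇒ p Arg ⇒ p Arg c ⇒ p c c

Two distinct leftmost derivations for the same string.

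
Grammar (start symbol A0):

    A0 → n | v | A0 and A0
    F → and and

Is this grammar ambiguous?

Ambiguous

Witness: n and n and n

Derivation 1: A0 ⇒ A0 and A0 ⇒ n and A0 ⇒ n and A0 and A0 ⇒ n and n and A0 ⇒ n and n and n
Derivation 2: A0 ⇒ A0 and A0 ⇒ A0 and A0 and A0 ⇒ n and A0 and A0 ⇒ n and n and A0 ⇒ n and n and n

Two distinct leftmost derivations for the same string.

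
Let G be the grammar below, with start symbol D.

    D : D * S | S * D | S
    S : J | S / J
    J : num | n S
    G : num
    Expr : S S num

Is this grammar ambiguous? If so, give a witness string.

Witness: num * num

Derivation 1: D ⇒ D * S ⇒ S * S ⇒ J * S ⇒ num * S ⇒ num * J ⇒ num * num
Derivation 2: D ⇒ S * D ⇒ J * D ⇒ num * D ⇒ num * S ⇒ num * J ⇒ num * num

Two distinct leftmost derivations for the same string.

Ambiguous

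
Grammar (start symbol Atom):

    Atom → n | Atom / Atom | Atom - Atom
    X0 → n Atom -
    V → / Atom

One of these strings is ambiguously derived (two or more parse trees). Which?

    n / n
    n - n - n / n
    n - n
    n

n - n - n / n

n / n: 1 tree
n - n - n / n: 5 trees
n - n: 1 tree
n: 1 tree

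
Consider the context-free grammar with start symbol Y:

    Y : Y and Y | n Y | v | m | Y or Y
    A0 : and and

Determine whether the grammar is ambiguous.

Witness: n m and m

Derivation 1: Y ⇒ Y and Y ⇒ n Y and Y ⇒ n m and Y ⇒ n m and m
Derivation 2: Y ⇒ n Y ⇒ n Y and Y ⇒ n m and Y ⇒ n m and m

Two distinct leftmost derivations for the same string.

Ambiguous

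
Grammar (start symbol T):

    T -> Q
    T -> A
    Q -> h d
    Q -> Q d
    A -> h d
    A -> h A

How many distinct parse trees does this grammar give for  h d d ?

Parse trees for h d d:
  [T [Q [Q h d] d]]

1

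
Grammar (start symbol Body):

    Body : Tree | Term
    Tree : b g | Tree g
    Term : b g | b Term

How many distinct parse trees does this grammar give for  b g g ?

Parse trees for b g g:
  [Body [Tree [Tree b g] g]]

1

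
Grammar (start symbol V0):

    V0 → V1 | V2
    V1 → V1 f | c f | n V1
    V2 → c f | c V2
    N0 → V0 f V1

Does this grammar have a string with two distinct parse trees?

Witness: c f

Derivation 1: V0 ⇒ V1 ⇒ c f
Derivation 2: V0 ⇒ V2 ⇒ c f

Two distinct leftmost derivations for the same string.

Ambiguous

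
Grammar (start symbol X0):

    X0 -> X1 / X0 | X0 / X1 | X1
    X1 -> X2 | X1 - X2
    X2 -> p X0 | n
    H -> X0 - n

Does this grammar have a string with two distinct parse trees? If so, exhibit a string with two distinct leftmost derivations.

Ambiguous

Witness: n / n

Derivation 1: X0 ⇒ X1 / X0 ⇒ X2 / X0 ⇒ n / X0 ⇒ n / X1 ⇒ n / X2 ⇒ n / n
Derivation 2: X0 ⇒ X0 / X1 ⇒ X1 / X1 ⇒ X2 / X1 ⇒ n / X1 ⇒ n / X2 ⇒ n / n

Two distinct leftmost derivations for the same string.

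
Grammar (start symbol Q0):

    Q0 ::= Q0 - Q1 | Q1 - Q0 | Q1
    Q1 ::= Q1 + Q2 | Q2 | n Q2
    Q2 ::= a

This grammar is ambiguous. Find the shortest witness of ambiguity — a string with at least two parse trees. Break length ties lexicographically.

a - a

length 1: no string has ≥2 trees
length 2: no string has ≥2 trees
length 3: a - a has 2 parse trees

Two derivations of a - a:
  Q0 ⇒ Q0 - Q1 ⇒ Q1 - Q1 ⇒ Q2 - Q1 ⇒ a - Q1 ⇒ a - Q2 ⇒ a - a
  Q0 ⇒ Q1 - Q0 ⇒ Q2 - Q0 ⇒ a - Q0 ⇒ a - Q1 ⇒ a - Q2 ⇒ a - a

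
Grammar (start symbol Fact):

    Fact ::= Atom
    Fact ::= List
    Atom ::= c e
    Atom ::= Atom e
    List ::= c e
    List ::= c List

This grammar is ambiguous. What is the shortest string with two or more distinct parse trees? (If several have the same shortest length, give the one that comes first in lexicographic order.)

length 2: c e has 2 parse trees

Two derivations of c e:
  Fact ⇒ Atom ⇒ c e
  Fact ⇒ List ⇒ c e

c e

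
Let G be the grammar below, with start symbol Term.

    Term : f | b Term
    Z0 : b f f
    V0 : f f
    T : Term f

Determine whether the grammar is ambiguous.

Only Term is reachable from Term; ignoring the rest: Restricted to the reachable nonterminals, every rule has the form A → t or A → t B, and no two rules for the same A share a first terminal. The grammar encodes a DFA — one run per string.

Unambiguous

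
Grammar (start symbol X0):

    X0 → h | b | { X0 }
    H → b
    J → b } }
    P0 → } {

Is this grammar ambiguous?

Only X0 is reachable from X0; ignoring the rest: Each string is a nest of matched brackets around a single atom. An opening bracket forces the recursive rule; an atom forces the base rule.

Unambiguous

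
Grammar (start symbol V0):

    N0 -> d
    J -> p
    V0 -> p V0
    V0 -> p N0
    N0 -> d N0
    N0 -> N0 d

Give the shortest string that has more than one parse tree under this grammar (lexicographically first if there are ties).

p d d

length 2: no string has ≥2 trees
length 3: p d d has 2 parse trees

Two derivations of p d d:
  V0 ⇒ p N0 ⇒ p d N0 ⇒ p d d
  V0 ⇒ p N0 ⇒ p N0 d ⇒ p d d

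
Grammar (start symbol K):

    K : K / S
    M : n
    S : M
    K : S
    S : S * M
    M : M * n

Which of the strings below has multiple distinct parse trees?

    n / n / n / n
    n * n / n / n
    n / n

n * n / n / n

n / n / n / n: 1 tree
n * n / n / n: 2 trees
n / n: 1 tree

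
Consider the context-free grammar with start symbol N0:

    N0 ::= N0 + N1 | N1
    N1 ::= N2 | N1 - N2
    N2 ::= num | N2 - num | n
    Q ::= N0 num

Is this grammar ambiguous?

Witness: n - num

Derivation 1: N0 ⇒ N1 ⇒ N2 ⇒ N2 - num ⇒ n - num
Derivation 2: N0 ⇒ N1 ⇒ N1 - N2 ⇒ N2 - N2 ⇒ n - N2 ⇒ n - num

Two distinct leftmost derivations for the same string.

Ambiguous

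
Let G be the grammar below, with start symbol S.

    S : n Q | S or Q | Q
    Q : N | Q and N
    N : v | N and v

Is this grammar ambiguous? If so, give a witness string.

Ambiguous

Witness: v and v

Derivation 1: S ⇒ Q ⇒ N ⇒ N and v ⇒ v and v
Derivation 2: S ⇒ Q ⇒ Q and N ⇒ N and N ⇒ v and N ⇒ v and v

Two distinct leftmost derivations for the same string.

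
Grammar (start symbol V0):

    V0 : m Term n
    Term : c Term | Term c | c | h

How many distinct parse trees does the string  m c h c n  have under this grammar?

Parse trees for m c h c n:
  [V0 m [Term c [Term [Term h] c]] n]
  [V0 m [Term [Term c [Term h]] c] n]

2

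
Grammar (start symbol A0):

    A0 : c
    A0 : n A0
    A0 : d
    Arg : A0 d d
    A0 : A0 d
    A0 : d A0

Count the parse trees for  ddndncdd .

Parse trees for ddndncdd (showing first 6 of 21):
  [A0 [A0 [A0 d [A0 d [A0 n [A0 d [A0 n [A0 c]]]]]] d] d]
  [A0 [A0 d [A0 [A0 d [A0 n [A0 d [A0 n [A0 c]]]]] d]] d]
  [A0 [A0 d [A0 d [A0 n [A0 [A0 d [A0 n [A0 c]]] d]]]] d]
  [A0 [A0 d [A0 d [A0 n [A0 d [A0 n [A0 [A0 c] d]]]]]] d]
  [A0 [A0 d [A0 d [A0 n [A0 d [A0 [A0 n [A0 c]] d]]]]] d]
  [A0 [A0 d [A0 d [A0 [A0 n [A0 d [A0 n [A0 c]]]] d]]] d]

21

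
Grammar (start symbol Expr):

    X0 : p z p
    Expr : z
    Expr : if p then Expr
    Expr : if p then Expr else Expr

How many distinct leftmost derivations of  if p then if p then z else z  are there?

2

Parse trees for if p then if p then z else z:
  [Expr if p then [Expr if p then [Expr z] else [Expr z]]]
  [Expr if p then [Expr if p then [Expr z]] else [Expr z]]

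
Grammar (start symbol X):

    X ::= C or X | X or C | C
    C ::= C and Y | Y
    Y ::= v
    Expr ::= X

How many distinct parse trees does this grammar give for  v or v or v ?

4

Parse trees for v or v or v:
  [X [C [Y v]] or [X [C [Y v]] or [X [C [Y v]]]]]
  [X [C [Y v]] or [X [X [C [Y v]]] or [C [Y v]]]]
  [X [X [C [Y v]] or [X [C [Y v]]]] or [C [Y v]]]
  [X [X [X [C [Y v]]] or [C [Y v]]] or [C [Y v]]]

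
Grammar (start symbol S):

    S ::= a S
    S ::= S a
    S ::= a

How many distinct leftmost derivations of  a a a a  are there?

8

Parse trees for a a a a:
  [S a [S a [S a [S a]]]]
  [S a [S a [S [S a] a]]]
  [S a [S [S a [S a]] a]]
  [S a [S [S [S a] a] a]]
  [S [S a [S a [S a]]] a]
  [S [S a [S [S a] a]] a]
  [S [S [S a [S a]] a] a]
  [S [S [S [S a] a] a] a]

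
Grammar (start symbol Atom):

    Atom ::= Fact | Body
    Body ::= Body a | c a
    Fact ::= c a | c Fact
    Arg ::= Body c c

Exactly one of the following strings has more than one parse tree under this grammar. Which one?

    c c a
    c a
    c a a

c c a: 1 tree
c a: 2 trees
c a a: 1 tree

c a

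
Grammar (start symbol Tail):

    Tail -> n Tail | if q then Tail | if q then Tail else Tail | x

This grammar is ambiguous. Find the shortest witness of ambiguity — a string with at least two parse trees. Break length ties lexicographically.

if q then if q then x else x

length 1: no string has ≥2 trees
length 2: no string has ≥2 trees
length 3: no string has ≥2 trees
length 4: no string has ≥2 trees
length 5: no string has ≥2 trees
length 6: no string has ≥2 trees
length 7: no string has ≥2 trees
length 8: no string has ≥2 trees
length 9: if q then if q then x else x has 2 parse trees

Two derivations of if q then if q then x else x:
  Tail ⇒ if q then Tail ⇒ if q then if q then Tail else Tail ⇒ if q then if q then x else Tail ⇒ if q then if q then x else x
  Tail ⇒ if q then Tail else Tail ⇒ if q then if q then Tail else Tail ⇒ if q then if q then x else Tail ⇒ if q then if q then x else x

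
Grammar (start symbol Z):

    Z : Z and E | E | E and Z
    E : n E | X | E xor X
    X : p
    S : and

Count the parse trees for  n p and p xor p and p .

4

Parse trees for n p and p xor p and p:
  [Z [Z [Z [E n [E [X p]]]] and [E [E [X p]] xor [X p]]] and [E [X p]]]
  [Z [Z [E n [E [X p]]] and [Z [E [E [X p]] xor [X p]]]] and [E [X p]]]
  [Z [E n [E [X p]]] and [Z [Z [E [E [X p]] xor [X p]]] and [E [X p]]]]
  [Z [E n [E [X p]]] and [Z [E [E [X p]] xor [X p]] and [Z [E [X p]]]]]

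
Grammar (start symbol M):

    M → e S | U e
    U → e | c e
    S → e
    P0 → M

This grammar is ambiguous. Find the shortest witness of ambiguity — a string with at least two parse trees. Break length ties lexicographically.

e e

length 2: e e has 2 parse trees

Two derivations of e e:
  M ⇒ e S ⇒ e e
  M ⇒ U e ⇒ e e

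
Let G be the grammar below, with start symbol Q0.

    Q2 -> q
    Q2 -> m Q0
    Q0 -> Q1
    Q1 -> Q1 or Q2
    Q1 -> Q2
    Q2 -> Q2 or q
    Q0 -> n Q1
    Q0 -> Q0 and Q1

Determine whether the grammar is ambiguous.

Witness: q or q

Derivation 1: Q0 ⇒ Q1 ⇒ Q1 or Q2 ⇒ Q2 or Q2 ⇒ q or Q2 ⇒ q or q
Derivation 2: Q0 ⇒ Q1 ⇒ Q2 ⇒ Q2 or q ⇒ q or q

Two distinct leftmost derivations for the same string.

Ambiguous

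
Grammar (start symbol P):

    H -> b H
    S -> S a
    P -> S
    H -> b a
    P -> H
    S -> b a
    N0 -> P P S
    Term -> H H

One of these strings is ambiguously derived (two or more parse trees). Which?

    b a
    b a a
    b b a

b a

b a: 2 trees
b a a: 1 tree
b b a: 1 tree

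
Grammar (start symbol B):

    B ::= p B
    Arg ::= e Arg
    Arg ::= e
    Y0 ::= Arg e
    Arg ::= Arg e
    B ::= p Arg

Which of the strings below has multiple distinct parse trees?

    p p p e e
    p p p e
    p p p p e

p p p e e: 2 trees
p p p e: 1 tree
p p p p e: 1 tree

p p p e e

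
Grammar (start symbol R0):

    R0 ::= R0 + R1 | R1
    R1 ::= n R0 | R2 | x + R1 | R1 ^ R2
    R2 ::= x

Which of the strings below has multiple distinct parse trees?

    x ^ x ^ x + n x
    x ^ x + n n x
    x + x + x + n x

x + x + x + n x

x ^ x ^ x + n x: 1 tree
x ^ x + n n x: 1 tree
x + x + x + n x: 8 trees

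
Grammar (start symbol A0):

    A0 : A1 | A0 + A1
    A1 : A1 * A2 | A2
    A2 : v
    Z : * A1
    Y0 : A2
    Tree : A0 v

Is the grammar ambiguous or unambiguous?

Unambiguous

(Z, Y0, Tree are unreachable from A0, so their rules don't affect L(A0).) This is a standard precedence ladder (A0 over A1 over A2), with each level left-recursive on its own operator ('+' at A0, '*' at A1). That structure is LR(1), hence unambiguous.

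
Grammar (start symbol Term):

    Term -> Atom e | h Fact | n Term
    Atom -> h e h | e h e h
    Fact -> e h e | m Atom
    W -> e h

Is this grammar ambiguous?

Ambiguous

Witness: h e h e

Derivation 1: Term ⇒ Atom e ⇒ h e h e
Derivation 2: Term ⇒ h Fact ⇒ h e h e

Two distinct leftmost derivations for the same string.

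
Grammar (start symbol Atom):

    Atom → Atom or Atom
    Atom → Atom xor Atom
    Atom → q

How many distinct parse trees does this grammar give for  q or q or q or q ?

5

Parse trees for q or q or q or q:
  [Atom [Atom q] or [Atom [Atom q] or [Atom [Atom q] or [Atom q]]]]
  [Atom [Atom q] or [Atom [Atom [Atom q] or [Atom q]] or [Atom q]]]
  [Atom [Atom [Atom q] or [Atom q]] or [Atom [Atom q] or [Atom q]]]
  [Atom [Atom [Atom q] or [Atom [Atom q] or [Atom q]]] or [Atom q]]
  [Atom [Atom [Atom [Atom q] or [Atom q]] or [Atom q]] or [Atom q]]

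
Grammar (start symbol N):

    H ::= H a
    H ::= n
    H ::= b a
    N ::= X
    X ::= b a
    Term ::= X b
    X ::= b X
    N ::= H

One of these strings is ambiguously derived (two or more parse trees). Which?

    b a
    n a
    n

b a: 2 trees
n a: 1 tree
n: 1 tree

b a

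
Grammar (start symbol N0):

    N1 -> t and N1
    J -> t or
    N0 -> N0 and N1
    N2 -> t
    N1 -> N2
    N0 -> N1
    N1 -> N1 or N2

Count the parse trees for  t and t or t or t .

Parse trees for t and t or t or t:
  [N0 [N0 [N1 [N2 t]]] and [N1 [N1 [N1 [N2 t]] or [N2 t]] or [N2 t]]]
  [N0 [N1 t and [N1 [N1 [N1 [N2 t]] or [N2 t]] or [N2 t]]]]
  [N0 [N1 [N1 t and [N1 [N1 [N2 t]] or [N2 t]]] or [N2 t]]]
  [N0 [N1 [N1 [N1 t and [N1 [N2 t]]] or [N2 t]] or [N2 t]]]

4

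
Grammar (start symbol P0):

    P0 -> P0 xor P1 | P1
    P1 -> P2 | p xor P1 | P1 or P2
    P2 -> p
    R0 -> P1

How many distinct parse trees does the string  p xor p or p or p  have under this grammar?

4

Parse trees for p xor p or p or p:
  [P0 [P0 [P1 [P2 p]]] xor [P1 [P1 [P1 [P2 p]] or [P2 p]] or [P2 p]]]
  [P0 [P1 p xor [P1 [P1 [P1 [P2 p]] or [P2 p]] or [P2 p]]]]
  [P0 [P1 [P1 p xor [P1 [P1 [P2 p]] or [P2 p]]] or [P2 p]]]
  [P0 [P1 [P1 [P1 p xor [P1 [P2 p]]] or [P2 p]] or [P2 p]]]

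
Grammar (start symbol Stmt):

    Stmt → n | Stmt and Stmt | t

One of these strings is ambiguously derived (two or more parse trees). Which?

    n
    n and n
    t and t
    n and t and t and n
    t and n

n: 1 tree
n and n: 1 tree
t and t: 1 tree
n and t and t and n: 5 trees
t and n: 1 tree

n and t and t and n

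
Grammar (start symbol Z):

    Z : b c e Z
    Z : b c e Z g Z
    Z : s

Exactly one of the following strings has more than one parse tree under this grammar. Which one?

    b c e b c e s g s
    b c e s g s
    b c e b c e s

b c e b c e s g s: 2 trees
b c e s g s: 1 tree
b c e b c e s: 1 tree

b c e b c e s g s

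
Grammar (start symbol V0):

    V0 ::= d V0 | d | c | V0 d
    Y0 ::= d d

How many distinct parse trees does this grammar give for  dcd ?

2

Parse trees for dcd:
  [V0 d [V0 [V0 c] d]]
  [V0 [V0 d [V0 c]] d]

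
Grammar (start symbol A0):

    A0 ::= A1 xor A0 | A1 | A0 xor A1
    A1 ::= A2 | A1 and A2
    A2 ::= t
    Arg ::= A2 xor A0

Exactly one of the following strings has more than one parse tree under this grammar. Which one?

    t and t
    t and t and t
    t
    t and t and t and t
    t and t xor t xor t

t and t: 1 tree
t and t and t: 1 tree
t: 1 tree
t and t and t and t: 1 tree
t and t xor t xor t: 4 trees

t and t xor t xor t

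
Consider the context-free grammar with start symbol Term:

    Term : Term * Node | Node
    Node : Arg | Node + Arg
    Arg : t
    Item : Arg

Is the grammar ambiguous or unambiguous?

(Item is unreachable from Term, so its rules don't affect L(Term).) The grammar is stratified — Term handles '*' (left-recursive), Node handles '+', Arg atoms. Each operator has a fixed associativity and precedence level, so every string has one parse.

Unambiguous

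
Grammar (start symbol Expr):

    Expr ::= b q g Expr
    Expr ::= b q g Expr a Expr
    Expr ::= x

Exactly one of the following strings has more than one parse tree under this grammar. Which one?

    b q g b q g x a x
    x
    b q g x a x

b q g b q g x a x: 2 trees
x: 1 tree
b q g x a x: 1 tree

b q g b q g x a x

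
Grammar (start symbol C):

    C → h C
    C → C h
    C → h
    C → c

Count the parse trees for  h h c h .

3

Parse trees for h h c h:
  [C h [C h [C [C c] h]]]
  [C h [C [C h [C c]] h]]
  [C [C h [C h [C c]]] h]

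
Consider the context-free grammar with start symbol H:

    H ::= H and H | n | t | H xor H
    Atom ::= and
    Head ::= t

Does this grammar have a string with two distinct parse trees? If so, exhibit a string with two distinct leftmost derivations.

Ambiguous

Witness: n and n and n

Derivation 1: H ⇒ H and H ⇒ H and H and H ⇒ n and H and H ⇒ n and n and H ⇒ n and n and n
Derivation 2: H ⇒ H and H ⇒ n and H ⇒ n and H and H ⇒ n and n and H ⇒ n and n and n

Two distinct leftmost derivations for the same string.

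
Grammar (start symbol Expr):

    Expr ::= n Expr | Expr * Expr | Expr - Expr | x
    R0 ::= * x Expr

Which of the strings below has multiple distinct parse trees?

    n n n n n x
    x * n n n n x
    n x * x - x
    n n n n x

n n n n n x: 1 tree
x * n n n n x: 1 tree
n x * x - x: 5 trees
n n n n x: 1 tree

n x * x - x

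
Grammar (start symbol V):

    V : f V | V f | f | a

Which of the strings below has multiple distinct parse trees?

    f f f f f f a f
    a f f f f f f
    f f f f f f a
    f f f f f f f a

f f f f f f a f: 7 trees
a f f f f f f: 1 tree
f f f f f f a: 1 tree
f f f f f f f a: 1 tree

f f f f f f a f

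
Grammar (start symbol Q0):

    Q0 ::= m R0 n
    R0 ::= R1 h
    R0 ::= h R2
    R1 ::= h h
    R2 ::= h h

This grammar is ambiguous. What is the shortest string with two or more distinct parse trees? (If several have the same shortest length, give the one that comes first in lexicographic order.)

m h h h n

length 5: m h h h n has 2 parse trees

Two derivations of m h h h n:
  Q0 ⇒ m R0 n ⇒ m R1 h n ⇒ m h h h n
  Q0 ⇒ m R0 n ⇒ m h R2 n ⇒ m h h h n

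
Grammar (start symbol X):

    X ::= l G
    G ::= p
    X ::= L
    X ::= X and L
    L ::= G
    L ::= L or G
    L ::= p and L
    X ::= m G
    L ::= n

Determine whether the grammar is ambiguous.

Witness: p and n

Derivation 1: X ⇒ L ⇒ p and L ⇒ p and n
Derivation 2: X ⇒ X and L ⇒ L and L ⇒ G and L ⇒ p and L ⇒ p and n

Two distinct leftmost derivations for the same string.

Ambiguous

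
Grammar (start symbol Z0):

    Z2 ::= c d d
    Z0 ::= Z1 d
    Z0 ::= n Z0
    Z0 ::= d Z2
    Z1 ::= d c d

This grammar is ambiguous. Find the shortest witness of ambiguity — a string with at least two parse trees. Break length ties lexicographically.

length 4: d c d d has 2 parse trees

Two derivations of d c d d:
  Z0 ⇒ Z1 d ⇒ d c d d
  Z0 ⇒ d Z2 ⇒ d c d d

d c d d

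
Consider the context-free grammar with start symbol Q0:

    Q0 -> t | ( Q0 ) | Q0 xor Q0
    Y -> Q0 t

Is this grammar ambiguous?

Witness: t xor t xor t

Derivation 1: Q0 ⇒ Q0 xor Q0 ⇒ t xor Q0 ⇒ t xor Q0 xor Q0 ⇒ t xor t xor Q0 ⇒ t xor t xor t
Derivation 2: Q0 ⇒ Q0 xor Q0 ⇒ Q0 xor Q0 xor Q0 ⇒ t xor Q0 xor Q0 ⇒ t xor t xor Q0 ⇒ t xor t xor t

Two distinct leftmost derivations for the same string.

Ambiguous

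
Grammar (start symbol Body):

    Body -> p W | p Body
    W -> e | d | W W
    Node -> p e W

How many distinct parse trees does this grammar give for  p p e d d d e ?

Parse trees for p p e d d d e (showing first 6 of 14):
  [Body p [Body p [W [W e] [W [W d] [W [W d] [W [W d] [W e]]]]]]]
  [Body p [Body p [W [W e] [W [W d] [W [W [W d] [W d]] [W e]]]]]]
  [Body p [Body p [W [W e] [W [W [W d] [W d]] [W [W d] [W e]]]]]]
  [Body p [Body p [W [W e] [W [W [W d] [W [W d] [W d]]] [W e]]]]]
  [Body p [Body p [W [W e] [W [W [W [W d] [W d]] [W d]] [W e]]]]]
  [Body p [Body p [W [W [W e] [W d]] [W [W d] [W [W d] [W e]]]]]]

14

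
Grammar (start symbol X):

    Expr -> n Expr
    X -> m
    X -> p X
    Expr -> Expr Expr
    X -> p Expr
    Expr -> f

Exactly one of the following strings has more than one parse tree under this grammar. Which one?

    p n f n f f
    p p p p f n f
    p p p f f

p n f n f f: 7 trees
p p p p f n f: 1 tree
p p p f f: 1 tree

p n f n f f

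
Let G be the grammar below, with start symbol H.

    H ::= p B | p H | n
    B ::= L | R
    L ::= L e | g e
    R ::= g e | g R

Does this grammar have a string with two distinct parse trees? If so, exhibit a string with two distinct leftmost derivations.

Ambiguous

Witness: p g e

Derivation 1: H ⇒ p B ⇒ p L ⇒ p g e
Derivation 2: H ⇒ p B ⇒ p R ⇒ p g e

Two distinct leftmost derivations for the same string.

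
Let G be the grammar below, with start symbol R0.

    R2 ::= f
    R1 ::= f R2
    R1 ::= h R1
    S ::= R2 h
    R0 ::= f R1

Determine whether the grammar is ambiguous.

Unambiguous

Only R0, R1, R2 are reachable from R0; ignoring the rest: The reachable rules are right-linear with at most one rule per (nonterminal, next-terminal) pair. Each input token forces the next rule, so parsing is deterministic.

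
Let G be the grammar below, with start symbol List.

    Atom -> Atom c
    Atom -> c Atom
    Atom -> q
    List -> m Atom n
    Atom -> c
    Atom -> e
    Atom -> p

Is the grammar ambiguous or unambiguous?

Ambiguous

Witness: m c c n

Derivation 1: List ⇒ m Atom n ⇒ m Atom c n ⇒ m c c n
Derivation 2: List ⇒ m Atom n ⇒ m c Atom n ⇒ m c c n

Two distinct leftmost derivations for the same string.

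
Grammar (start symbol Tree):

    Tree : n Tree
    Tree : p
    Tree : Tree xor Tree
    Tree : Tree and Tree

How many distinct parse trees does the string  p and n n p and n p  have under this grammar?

4

Parse trees for p and n n p and n p:
  [Tree [Tree p] and [Tree n [Tree n [Tree [Tree p] and [Tree n [Tree p]]]]]]
  [Tree [Tree p] and [Tree n [Tree [Tree n [Tree p]] and [Tree n [Tree p]]]]]
  [Tree [Tree p] and [Tree [Tree n [Tree n [Tree p]]] and [Tree n [Tree p]]]]
  [Tree [Tree [Tree p] and [Tree n [Tree n [Tree p]]]] and [Tree n [Tree p]]]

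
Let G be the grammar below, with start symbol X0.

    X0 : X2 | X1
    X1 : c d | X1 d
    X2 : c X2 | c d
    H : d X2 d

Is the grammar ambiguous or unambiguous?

Ambiguous

Witness: c d

Derivation 1: X0 ⇒ X2 ⇒ c d
Derivation 2: X0 ⇒ X1 ⇒ c d

Two distinct leftmost derivations for the same string.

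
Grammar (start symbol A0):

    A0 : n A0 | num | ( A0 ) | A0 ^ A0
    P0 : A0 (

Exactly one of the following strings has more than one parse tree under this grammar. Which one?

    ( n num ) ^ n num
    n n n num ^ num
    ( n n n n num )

n n n num ^ num

( n num ) ^ n num: 1 tree
n n n num ^ num: 4 trees
( n n n n num ): 1 tree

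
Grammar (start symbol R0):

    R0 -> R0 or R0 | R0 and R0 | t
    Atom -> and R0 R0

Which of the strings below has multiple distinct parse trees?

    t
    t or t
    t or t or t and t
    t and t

t: 1 tree
t or t: 1 tree
t or t or t and t: 5 trees
t and t: 1 tree

t or t or t and t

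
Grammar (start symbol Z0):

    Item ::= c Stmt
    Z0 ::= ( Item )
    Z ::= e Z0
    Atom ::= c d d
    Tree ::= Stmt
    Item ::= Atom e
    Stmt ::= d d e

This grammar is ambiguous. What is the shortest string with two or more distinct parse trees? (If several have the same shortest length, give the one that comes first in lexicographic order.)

( c d d e )

length 6: ( c d d e ) has 2 parse trees

Two derivations of ( c d d e ):
  Z0 ⇒ ( Item ) ⇒ ( c Stmt ) ⇒ ( c d d e )
  Z0 ⇒ ( Item ) ⇒ ( Atom e ) ⇒ ( c d d e )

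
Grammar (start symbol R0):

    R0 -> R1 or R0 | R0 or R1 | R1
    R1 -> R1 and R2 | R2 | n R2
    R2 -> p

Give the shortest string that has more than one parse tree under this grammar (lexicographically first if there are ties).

p or p

length 1: no string has ≥2 trees
length 2: no string has ≥2 trees
length 3: p or p has 2 parse trees

Two derivations of p or p:
  R0 ⇒ R1 or R0 ⇒ R2 or R0 ⇒ p or R0 ⇒ p or R1 ⇒ p or R2 ⇒ p or p
  R0 ⇒ R0 or R1 ⇒ R1 or R1 ⇒ R2 or R1 ⇒ p or R1 ⇒ p or R2 ⇒ p or p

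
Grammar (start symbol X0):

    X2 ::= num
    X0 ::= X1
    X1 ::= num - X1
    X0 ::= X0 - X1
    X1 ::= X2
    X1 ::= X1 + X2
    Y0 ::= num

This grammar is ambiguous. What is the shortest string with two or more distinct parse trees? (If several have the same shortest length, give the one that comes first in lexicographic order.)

num - num

length 1: no string has ≥2 trees
length 3: num - num has 2 parse trees

Two derivations of num - num:
  X0 ⇒ X1 ⇒ num - X1 ⇒ num - X2 ⇒ num - num
  X0 ⇒ X0 - X1 ⇒ X1 - X1 ⇒ X2 - X1 ⇒ num - X1 ⇒ num - X2 ⇒ num - num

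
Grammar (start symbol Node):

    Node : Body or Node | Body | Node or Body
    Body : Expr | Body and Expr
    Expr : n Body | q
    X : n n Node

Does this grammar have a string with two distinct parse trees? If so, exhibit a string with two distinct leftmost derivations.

Witness: q or q

Derivation 1: Node ⇒ Body or Node ⇒ Expr or Node ⇒ q or Node ⇒ q or Body ⇒ q or Expr ⇒ q or q
Derivation 2: Node ⇒ Node or Body ⇒ Body or Body ⇒ Expr or Body ⇒ q or Body ⇒ q or Expr ⇒ q or q

Two distinct leftmost derivations for the same string.

Ambiguous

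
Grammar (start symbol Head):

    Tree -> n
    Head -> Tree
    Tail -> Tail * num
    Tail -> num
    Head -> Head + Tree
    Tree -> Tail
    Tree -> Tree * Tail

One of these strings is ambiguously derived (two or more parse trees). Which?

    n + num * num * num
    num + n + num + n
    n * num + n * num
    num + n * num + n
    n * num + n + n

n + num * num * num: 4 trees
num + n + num + n: 1 tree
n * num + n * num: 1 tree
num + n * num + n: 1 tree
n * num + n + n: 1 tree

n + num * num * num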